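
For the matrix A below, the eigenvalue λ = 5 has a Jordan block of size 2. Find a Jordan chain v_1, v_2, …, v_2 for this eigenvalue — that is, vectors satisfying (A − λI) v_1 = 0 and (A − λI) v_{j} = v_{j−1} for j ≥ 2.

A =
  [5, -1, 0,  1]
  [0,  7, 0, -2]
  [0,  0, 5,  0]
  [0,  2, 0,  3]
A Jordan chain for λ = 5 of length 2:
v_1 = (-1, 2, 0, 2)ᵀ
v_2 = (0, 1, 0, 0)ᵀ

Let N = A − (5)·I. We want v_2 with N^2 v_2 = 0 but N^1 v_2 ≠ 0; then v_{j-1} := N · v_j for j = 2, …, 2.

Pick v_2 = (0, 1, 0, 0)ᵀ.
Then v_1 = N · v_2 = (-1, 2, 0, 2)ᵀ.

Sanity check: (A − (5)·I) v_1 = (0, 0, 0, 0)ᵀ = 0. ✓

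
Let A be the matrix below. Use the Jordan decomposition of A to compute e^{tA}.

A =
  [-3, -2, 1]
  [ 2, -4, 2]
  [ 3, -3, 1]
e^{tA} =
  [-t*exp(-2*t) + exp(-2*t), 3*t^2*exp(-2*t)/2 - 2*t*exp(-2*t), -t^2*exp(-2*t) + t*exp(-2*t)]
  [2*t*exp(-2*t), -3*t^2*exp(-2*t) - 2*t*exp(-2*t) + exp(-2*t), 2*t^2*exp(-2*t) + 2*t*exp(-2*t)]
  [3*t*exp(-2*t), -9*t^2*exp(-2*t)/2 - 3*t*exp(-2*t), 3*t^2*exp(-2*t) + 3*t*exp(-2*t) + exp(-2*t)]

Strategy: write A = P · J · P⁻¹ where J is a Jordan canonical form, so e^{tA} = P · e^{tJ} · P⁻¹, and e^{tJ} can be computed block-by-block.

A has Jordan form
J =
  [-2,  1,  0]
  [ 0, -2,  1]
  [ 0,  0, -2]
(up to reordering of blocks).

Per-block formulas:
  For a 3×3 Jordan block J_3(-2): exp(t · J_3(-2)) = e^(-2t)·(I + t·N + (t^2/2)·N^2), where N is the 3×3 nilpotent shift.

After assembling e^{tJ} and conjugating by P, we get:

e^{tA} =
  [-t*exp(-2*t) + exp(-2*t), 3*t^2*exp(-2*t)/2 - 2*t*exp(-2*t), -t^2*exp(-2*t) + t*exp(-2*t)]
  [2*t*exp(-2*t), -3*t^2*exp(-2*t) - 2*t*exp(-2*t) + exp(-2*t), 2*t^2*exp(-2*t) + 2*t*exp(-2*t)]
  [3*t*exp(-2*t), -9*t^2*exp(-2*t)/2 - 3*t*exp(-2*t), 3*t^2*exp(-2*t) + 3*t*exp(-2*t) + exp(-2*t)]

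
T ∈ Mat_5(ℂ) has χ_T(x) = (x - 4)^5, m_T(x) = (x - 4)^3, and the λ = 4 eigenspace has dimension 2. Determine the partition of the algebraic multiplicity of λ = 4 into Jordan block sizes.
Block sizes for λ = 4: [3, 2]

Step 1 — from the characteristic polynomial, algebraic multiplicity of λ = 4 is 5. From dim ker(T − (4)·I) = 2, there are exactly 2 Jordan blocks for λ = 4.
Step 2 — from the minimal polynomial, the factor (x − 4)^3 tells us the largest block for λ = 4 has size 3.
Step 3 — with total size 5, 2 blocks, and largest block 3, the block sizes (in nonincreasing order) are [3, 2].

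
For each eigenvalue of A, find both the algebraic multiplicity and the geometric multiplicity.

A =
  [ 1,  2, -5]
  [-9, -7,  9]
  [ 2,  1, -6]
λ = -4: alg = 3, geom = 1

Step 1 — factor the characteristic polynomial to read off the algebraic multiplicities:
  χ_A(x) = (x + 4)^3

Step 2 — compute geometric multiplicities via the rank-nullity identity g(λ) = n − rank(A − λI):
  rank(A − (-4)·I) = 2, so dim ker(A − (-4)·I) = n − 2 = 1

Summary:
  λ = -4: algebraic multiplicity = 3, geometric multiplicity = 1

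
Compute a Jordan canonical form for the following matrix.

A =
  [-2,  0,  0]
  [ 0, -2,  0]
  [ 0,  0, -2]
J_1(-2) ⊕ J_1(-2) ⊕ J_1(-2)

The characteristic polynomial is
  det(x·I − A) = x^3 + 6*x^2 + 12*x + 8 = (x + 2)^3

Eigenvalues and multiplicities (the geometric multiplicity of λ is n − rank(A − λI), which equals the number of Jordan blocks for λ):
  λ = -2: algebraic multiplicity = 3, geometric multiplicity = 3

Determining the block sizes for each eigenvalue:
  λ = -2: gm = am = 3, so every block has size 1 → block sizes [1, 1, 1]

Assembling the blocks gives a Jordan form
J =
  [-2,  0,  0]
  [ 0, -2,  0]
  [ 0,  0, -2]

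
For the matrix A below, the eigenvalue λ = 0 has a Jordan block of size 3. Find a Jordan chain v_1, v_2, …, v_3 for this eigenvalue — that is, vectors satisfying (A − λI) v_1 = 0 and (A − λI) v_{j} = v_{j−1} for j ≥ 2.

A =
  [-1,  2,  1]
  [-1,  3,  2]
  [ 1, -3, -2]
A Jordan chain for λ = 0 of length 3:
v_1 = (1, 1, -1)ᵀ
v_2 = (2, 3, -3)ᵀ
v_3 = (0, 1, 0)ᵀ

Let N = A − (0)·I. We want v_3 with N^3 v_3 = 0 but N^2 v_3 ≠ 0; then v_{j-1} := N · v_j for j = 3, …, 2.

Pick v_3 = (0, 1, 0)ᵀ.
Then v_2 = N · v_3 = (2, 3, -3)ᵀ.
Then v_1 = N · v_2 = (1, 1, -1)ᵀ.

Sanity check: (A − (0)·I) v_1 = (0, 0, 0)ᵀ = 0. ✓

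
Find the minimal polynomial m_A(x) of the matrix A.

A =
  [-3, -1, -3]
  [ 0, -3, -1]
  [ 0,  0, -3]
x^3 + 9*x^2 + 27*x + 27

The characteristic polynomial is χ_A(x) = (x + 3)^3, so the eigenvalues are known. The minimal polynomial is
  m_A(x) = Π_λ (x − λ)^{k_λ}
where k_λ is the size of the *largest* Jordan block for λ (equivalently, the smallest k with (A − λI)^k v = 0 for every generalised eigenvector v of λ).

  λ = -3: largest Jordan block has size 3, contributing (x + 3)^3

So m_A(x) = (x + 3)^3 = x^3 + 9*x^2 + 27*x + 27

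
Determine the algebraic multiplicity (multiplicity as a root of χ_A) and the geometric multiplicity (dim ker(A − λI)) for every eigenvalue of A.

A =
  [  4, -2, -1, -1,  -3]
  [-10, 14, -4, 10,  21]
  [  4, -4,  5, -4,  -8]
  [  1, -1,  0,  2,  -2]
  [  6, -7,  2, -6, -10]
λ = 3: alg = 5, geom = 2

Step 1 — factor the characteristic polynomial to read off the algebraic multiplicities:
  χ_A(x) = (x - 3)^5

Step 2 — compute geometric multiplicities via the rank-nullity identity g(λ) = n − rank(A − λI):
  rank(A − (3)·I) = 3, so dim ker(A − (3)·I) = n − 3 = 2

Summary:
  λ = 3: algebraic multiplicity = 5, geometric multiplicity = 2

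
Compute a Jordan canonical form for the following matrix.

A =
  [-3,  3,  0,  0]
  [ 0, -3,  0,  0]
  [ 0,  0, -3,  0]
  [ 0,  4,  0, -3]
J_2(-3) ⊕ J_1(-3) ⊕ J_1(-3)

The characteristic polynomial is
  det(x·I − A) = x^4 + 12*x^3 + 54*x^2 + 108*x + 81 = (x + 3)^4

Eigenvalues and multiplicities (the geometric multiplicity of λ is n − rank(A − λI), which equals the number of Jordan blocks for λ):
  λ = -3: algebraic multiplicity = 4, geometric multiplicity = 3

Determining the block sizes for each eigenvalue:
  λ = -3: 3 blocks summing to 4 forces exactly one block of size 2 and the rest size 1 → block sizes [2, 1, 1]

Assembling the blocks gives a Jordan form
J =
  [-3,  1,  0,  0]
  [ 0, -3,  0,  0]
  [ 0,  0, -3,  0]
  [ 0,  0,  0, -3]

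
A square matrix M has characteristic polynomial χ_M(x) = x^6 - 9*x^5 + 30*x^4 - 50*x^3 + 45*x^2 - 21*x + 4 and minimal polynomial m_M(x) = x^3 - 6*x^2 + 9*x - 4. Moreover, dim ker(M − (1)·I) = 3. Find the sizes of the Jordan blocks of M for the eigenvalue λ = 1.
Block sizes for λ = 1: [2, 2, 1]

Step 1 — from the characteristic polynomial, algebraic multiplicity of λ = 1 is 5. From dim ker(M − (1)·I) = 3, there are exactly 3 Jordan blocks for λ = 1.
Step 2 — from the minimal polynomial, the factor (x − 1)^2 tells us the largest block for λ = 1 has size 2.
Step 3 — with total size 5, 3 blocks, and largest block 2, the block sizes (in nonincreasing order) are [2, 2, 1].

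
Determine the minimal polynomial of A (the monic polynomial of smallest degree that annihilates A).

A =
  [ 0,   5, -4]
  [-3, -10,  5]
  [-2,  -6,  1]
x^3 + 9*x^2 + 27*x + 27

The characteristic polynomial is χ_A(x) = (x + 3)^3, so the eigenvalues are known. The minimal polynomial is
  m_A(x) = Π_λ (x − λ)^{k_λ}
where k_λ is the size of the *largest* Jordan block for λ (equivalently, the smallest k with (A − λI)^k v = 0 for every generalised eigenvector v of λ).

  λ = -3: largest Jordan block has size 3, contributing (x + 3)^3

So m_A(x) = (x + 3)^3 = x^3 + 9*x^2 + 27*x + 27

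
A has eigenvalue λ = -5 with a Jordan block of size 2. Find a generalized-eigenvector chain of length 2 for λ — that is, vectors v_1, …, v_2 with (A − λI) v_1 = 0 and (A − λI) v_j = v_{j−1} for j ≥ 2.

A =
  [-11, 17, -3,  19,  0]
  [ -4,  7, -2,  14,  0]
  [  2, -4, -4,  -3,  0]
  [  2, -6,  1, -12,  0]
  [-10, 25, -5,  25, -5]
A Jordan chain for λ = -5 of length 2:
v_1 = (-6, -4, 2, 2, -10)ᵀ
v_2 = (1, 0, 0, 0, 0)ᵀ

Let N = A − (-5)·I. We want v_2 with N^2 v_2 = 0 but N^1 v_2 ≠ 0; then v_{j-1} := N · v_j for j = 2, …, 2.

Pick v_2 = (1, 0, 0, 0, 0)ᵀ.
Then v_1 = N · v_2 = (-6, -4, 2, 2, -10)ᵀ.

Sanity check: (A − (-5)·I) v_1 = (0, 0, 0, 0, 0)ᵀ = 0. ✓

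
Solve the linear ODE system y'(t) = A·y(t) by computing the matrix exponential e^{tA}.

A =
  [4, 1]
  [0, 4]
e^{tA} =
  [exp(4*t), t*exp(4*t)]
  [0, exp(4*t)]

Strategy: write A = P · J · P⁻¹ where J is a Jordan canonical form, so e^{tA} = P · e^{tJ} · P⁻¹, and e^{tJ} can be computed block-by-block.

A has Jordan form
J =
  [4, 1]
  [0, 4]
(up to reordering of blocks).

Per-block formulas:
  For a 2×2 Jordan block J_2(4): exp(t · J_2(4)) = e^(4t)·(I + t·N), where N is the 2×2 nilpotent shift.

After assembling e^{tJ} and conjugating by P, we get:

e^{tA} =
  [exp(4*t), t*exp(4*t)]
  [0, exp(4*t)]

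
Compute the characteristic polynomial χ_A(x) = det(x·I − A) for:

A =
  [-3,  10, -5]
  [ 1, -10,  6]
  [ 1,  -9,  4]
x^3 + 9*x^2 + 27*x + 27

Expanding det(x·I − A) (e.g. by cofactor expansion or by noting that A is similar to its Jordan form J, which has the same characteristic polynomial as A) gives
  χ_A(x) = x^3 + 9*x^2 + 27*x + 27
which factors as (x + 3)^3. The eigenvalues (with algebraic multiplicities) are λ = -3 with multiplicity 3.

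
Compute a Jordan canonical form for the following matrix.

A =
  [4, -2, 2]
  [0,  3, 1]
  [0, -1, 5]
J_2(4) ⊕ J_1(4)

The characteristic polynomial is
  det(x·I − A) = x^3 - 12*x^2 + 48*x - 64 = (x - 4)^3

Eigenvalues and multiplicities (the geometric multiplicity of λ is n − rank(A − λI), which equals the number of Jordan blocks for λ):
  λ = 4: algebraic multiplicity = 3, geometric multiplicity = 2

Determining the block sizes for each eigenvalue:
  λ = 4: 2 blocks summing to 3 forces exactly one block of size 2 and the rest size 1 → block sizes [2, 1]

Assembling the blocks gives a Jordan form
J =
  [4, 1, 0]
  [0, 4, 0]
  [0, 0, 4]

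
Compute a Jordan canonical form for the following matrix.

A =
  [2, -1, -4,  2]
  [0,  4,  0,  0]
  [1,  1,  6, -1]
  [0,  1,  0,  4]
J_2(4) ⊕ J_2(4)

The characteristic polynomial is
  det(x·I − A) = x^4 - 16*x^3 + 96*x^2 - 256*x + 256 = (x - 4)^4

Eigenvalues and multiplicities (the geometric multiplicity of λ is n − rank(A − λI), which equals the number of Jordan blocks for λ):
  λ = 4: algebraic multiplicity = 4, geometric multiplicity = 2

Determining the block sizes for each eigenvalue:
  λ = 4: with am = 4 and gm = 2, the partition is not yet determined (e.g. several partitions of 4 into 2 parts exist). Let N = A − (4)·I. Computing rank(N^1) = 2, rank(N^2) = 0; the number of blocks of size ≥ j is rank(N^{j−1}) − rank(N^j), giving [2, 2]. So we have 2 block(s) of size 2 → block sizes [2, 2]

Assembling the blocks gives a Jordan form
J =
  [4, 1, 0, 0]
  [0, 4, 0, 0]
  [0, 0, 4, 1]
  [0, 0, 0, 4]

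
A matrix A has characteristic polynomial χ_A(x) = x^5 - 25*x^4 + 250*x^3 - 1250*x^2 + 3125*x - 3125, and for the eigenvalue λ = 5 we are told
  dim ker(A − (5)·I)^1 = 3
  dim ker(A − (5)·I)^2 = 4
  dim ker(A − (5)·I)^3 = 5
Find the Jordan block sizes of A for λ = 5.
Block sizes for λ = 5: [3, 1, 1]

From the dimensions of kernels of powers, the number of Jordan blocks of size at least j is d_j − d_{j−1} where d_j = dim ker(N^j) (with d_0 = 0). Computing the differences gives [3, 1, 1].
The number of blocks of size exactly k is (#blocks of size ≥ k) − (#blocks of size ≥ k + 1), so the partition is: 2 block(s) of size 1, 1 block(s) of size 3.
In nonincreasing order the block sizes are [3, 1, 1].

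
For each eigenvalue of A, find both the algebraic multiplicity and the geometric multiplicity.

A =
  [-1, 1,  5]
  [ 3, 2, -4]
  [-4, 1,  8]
λ = 3: alg = 3, geom = 1

Step 1 — factor the characteristic polynomial to read off the algebraic multiplicities:
  χ_A(x) = (x - 3)^3

Step 2 — compute geometric multiplicities via the rank-nullity identity g(λ) = n − rank(A − λI):
  rank(A − (3)·I) = 2, so dim ker(A − (3)·I) = n − 2 = 1

Summary:
  λ = 3: algebraic multiplicity = 3, geometric multiplicity = 1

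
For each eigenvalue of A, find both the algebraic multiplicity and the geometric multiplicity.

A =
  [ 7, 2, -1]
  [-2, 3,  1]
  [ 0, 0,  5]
λ = 5: alg = 3, geom = 2

Step 1 — factor the characteristic polynomial to read off the algebraic multiplicities:
  χ_A(x) = (x - 5)^3

Step 2 — compute geometric multiplicities via the rank-nullity identity g(λ) = n − rank(A − λI):
  rank(A − (5)·I) = 1, so dim ker(A − (5)·I) = n − 1 = 2

Summary:
  λ = 5: algebraic multiplicity = 3, geometric multiplicity = 2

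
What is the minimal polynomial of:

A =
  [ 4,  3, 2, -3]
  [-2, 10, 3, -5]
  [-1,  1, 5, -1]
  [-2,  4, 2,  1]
x^3 - 15*x^2 + 75*x - 125

The characteristic polynomial is χ_A(x) = (x - 5)^4, so the eigenvalues are known. The minimal polynomial is
  m_A(x) = Π_λ (x − λ)^{k_λ}
where k_λ is the size of the *largest* Jordan block for λ (equivalently, the smallest k with (A − λI)^k v = 0 for every generalised eigenvector v of λ).

  λ = 5: largest Jordan block has size 3, contributing (x − 5)^3

So m_A(x) = (x - 5)^3 = x^3 - 15*x^2 + 75*x - 125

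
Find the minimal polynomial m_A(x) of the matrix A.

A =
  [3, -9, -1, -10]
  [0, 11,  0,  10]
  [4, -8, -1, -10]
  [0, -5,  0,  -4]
x^3 - 8*x^2 + 13*x - 6

The characteristic polynomial is χ_A(x) = (x - 6)*(x - 1)^3, so the eigenvalues are known. The minimal polynomial is
  m_A(x) = Π_λ (x − λ)^{k_λ}
where k_λ is the size of the *largest* Jordan block for λ (equivalently, the smallest k with (A − λI)^k v = 0 for every generalised eigenvector v of λ).

  λ = 1: largest Jordan block has size 2, contributing (x − 1)^2
  λ = 6: largest Jordan block has size 1, contributing (x − 6)

So m_A(x) = (x - 6)*(x - 1)^2 = x^3 - 8*x^2 + 13*x - 6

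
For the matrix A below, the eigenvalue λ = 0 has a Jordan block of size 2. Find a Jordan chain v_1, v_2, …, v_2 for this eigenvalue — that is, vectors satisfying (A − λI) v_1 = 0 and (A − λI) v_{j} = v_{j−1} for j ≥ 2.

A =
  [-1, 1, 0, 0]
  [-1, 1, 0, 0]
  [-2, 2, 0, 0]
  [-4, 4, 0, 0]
A Jordan chain for λ = 0 of length 2:
v_1 = (-1, -1, -2, -4)ᵀ
v_2 = (1, 0, 0, 0)ᵀ

Let N = A − (0)·I. We want v_2 with N^2 v_2 = 0 but N^1 v_2 ≠ 0; then v_{j-1} := N · v_j for j = 2, …, 2.

Pick v_2 = (1, 0, 0, 0)ᵀ.
Then v_1 = N · v_2 = (-1, -1, -2, -4)ᵀ.

Sanity check: (A − (0)·I) v_1 = (0, 0, 0, 0)ᵀ = 0. ✓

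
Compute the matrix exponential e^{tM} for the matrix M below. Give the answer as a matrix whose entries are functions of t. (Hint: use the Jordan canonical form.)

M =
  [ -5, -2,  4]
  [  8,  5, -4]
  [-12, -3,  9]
e^{tM} =
  [-8*t*exp(3*t) + exp(3*t), -2*t*exp(3*t), 4*t*exp(3*t)]
  [8*t*exp(3*t), 2*t*exp(3*t) + exp(3*t), -4*t*exp(3*t)]
  [-12*t*exp(3*t), -3*t*exp(3*t), 6*t*exp(3*t) + exp(3*t)]

Strategy: write M = P · J · P⁻¹ where J is a Jordan canonical form, so e^{tM} = P · e^{tJ} · P⁻¹, and e^{tJ} can be computed block-by-block.

M has Jordan form
J =
  [3, 1, 0]
  [0, 3, 0]
  [0, 0, 3]
(up to reordering of blocks).

Per-block formulas:
  For a 1×1 block at λ = 3: exp(t · [3]) = [e^(3t)].
  For a 2×2 Jordan block J_2(3): exp(t · J_2(3)) = e^(3t)·(I + t·N), where N is the 2×2 nilpotent shift.

After assembling e^{tJ} and conjugating by P, we get:

e^{tM} =
  [-8*t*exp(3*t) + exp(3*t), -2*t*exp(3*t), 4*t*exp(3*t)]
  [8*t*exp(3*t), 2*t*exp(3*t) + exp(3*t), -4*t*exp(3*t)]
  [-12*t*exp(3*t), -3*t*exp(3*t), 6*t*exp(3*t) + exp(3*t)]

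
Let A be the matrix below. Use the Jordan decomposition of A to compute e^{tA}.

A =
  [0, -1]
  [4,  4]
e^{tA} =
  [-2*t*exp(2*t) + exp(2*t), -t*exp(2*t)]
  [4*t*exp(2*t), 2*t*exp(2*t) + exp(2*t)]

Strategy: write A = P · J · P⁻¹ where J is a Jordan canonical form, so e^{tA} = P · e^{tJ} · P⁻¹, and e^{tJ} can be computed block-by-block.

A has Jordan form
J =
  [2, 1]
  [0, 2]
(up to reordering of blocks).

Per-block formulas:
  For a 2×2 Jordan block J_2(2): exp(t · J_2(2)) = e^(2t)·(I + t·N), where N is the 2×2 nilpotent shift.

After assembling e^{tJ} and conjugating by P, we get:

e^{tA} =
  [-2*t*exp(2*t) + exp(2*t), -t*exp(2*t)]
  [4*t*exp(2*t), 2*t*exp(2*t) + exp(2*t)]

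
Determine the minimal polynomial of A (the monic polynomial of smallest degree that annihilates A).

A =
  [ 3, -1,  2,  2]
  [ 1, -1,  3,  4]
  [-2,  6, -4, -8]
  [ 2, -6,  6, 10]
x^3 - 6*x^2 + 12*x - 8

The characteristic polynomial is χ_A(x) = (x - 2)^4, so the eigenvalues are known. The minimal polynomial is
  m_A(x) = Π_λ (x − λ)^{k_λ}
where k_λ is the size of the *largest* Jordan block for λ (equivalently, the smallest k with (A − λI)^k v = 0 for every generalised eigenvector v of λ).

  λ = 2: largest Jordan block has size 3, contributing (x − 2)^3

So m_A(x) = (x - 2)^3 = x^3 - 6*x^2 + 12*x - 8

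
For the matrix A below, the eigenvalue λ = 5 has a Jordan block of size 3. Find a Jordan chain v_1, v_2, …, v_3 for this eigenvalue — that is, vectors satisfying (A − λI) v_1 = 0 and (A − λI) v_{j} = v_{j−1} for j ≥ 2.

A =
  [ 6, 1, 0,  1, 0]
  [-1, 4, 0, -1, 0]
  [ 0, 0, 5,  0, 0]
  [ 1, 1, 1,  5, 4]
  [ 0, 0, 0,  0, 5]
A Jordan chain for λ = 5 of length 3:
v_1 = (1, -1, 0, 0, 0)ᵀ
v_2 = (1, -1, 0, 1, 0)ᵀ
v_3 = (1, 0, 0, 0, 0)ᵀ

Let N = A − (5)·I. We want v_3 with N^3 v_3 = 0 but N^2 v_3 ≠ 0; then v_{j-1} := N · v_j for j = 3, …, 2.

Pick v_3 = (1, 0, 0, 0, 0)ᵀ.
Then v_2 = N · v_3 = (1, -1, 0, 1, 0)ᵀ.
Then v_1 = N · v_2 = (1, -1, 0, 0, 0)ᵀ.

Sanity check: (A − (5)·I) v_1 = (0, 0, 0, 0, 0)ᵀ = 0. ✓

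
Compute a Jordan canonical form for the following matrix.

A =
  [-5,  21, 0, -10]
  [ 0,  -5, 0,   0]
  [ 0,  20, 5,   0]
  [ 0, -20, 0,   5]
J_2(-5) ⊕ J_1(5) ⊕ J_1(5)

The characteristic polynomial is
  det(x·I − A) = x^4 - 50*x^2 + 625 = (x - 5)^2*(x + 5)^2

Eigenvalues and multiplicities (the geometric multiplicity of λ is n − rank(A − λI), which equals the number of Jordan blocks for λ):
  λ = -5: algebraic multiplicity = 2, geometric multiplicity = 1
  λ = 5: algebraic multiplicity = 2, geometric multiplicity = 2

Determining the block sizes for each eigenvalue:
  λ = -5: one block (gm = 1), so the single block has size am = 2 → block sizes [2]
  λ = 5: gm = am = 2, so every block has size 1 → block sizes [1, 1]

Assembling the blocks gives a Jordan form
J =
  [-5,  1, 0, 0]
  [ 0, -5, 0, 0]
  [ 0,  0, 5, 0]
  [ 0,  0, 0, 5]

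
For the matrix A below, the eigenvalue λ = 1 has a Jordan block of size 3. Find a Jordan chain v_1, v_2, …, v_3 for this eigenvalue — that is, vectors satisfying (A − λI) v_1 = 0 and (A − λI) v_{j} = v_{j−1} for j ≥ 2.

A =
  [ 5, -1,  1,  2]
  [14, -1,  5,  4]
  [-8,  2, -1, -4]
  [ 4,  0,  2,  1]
A Jordan chain for λ = 1 of length 3:
v_1 = (2, 4, -4, 0)ᵀ
v_2 = (4, 14, -8, 4)ᵀ
v_3 = (1, 0, 0, 0)ᵀ

Let N = A − (1)·I. We want v_3 with N^3 v_3 = 0 but N^2 v_3 ≠ 0; then v_{j-1} := N · v_j for j = 3, …, 2.

Pick v_3 = (1, 0, 0, 0)ᵀ.
Then v_2 = N · v_3 = (4, 14, -8, 4)ᵀ.
Then v_1 = N · v_2 = (2, 4, -4, 0)ᵀ.

Sanity check: (A − (1)·I) v_1 = (0, 0, 0, 0)ᵀ = 0. ✓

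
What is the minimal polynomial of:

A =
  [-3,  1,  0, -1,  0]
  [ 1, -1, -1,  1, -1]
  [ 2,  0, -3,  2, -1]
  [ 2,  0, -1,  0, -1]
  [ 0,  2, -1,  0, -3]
x^2 + 4*x + 4

The characteristic polynomial is χ_A(x) = (x + 2)^5, so the eigenvalues are known. The minimal polynomial is
  m_A(x) = Π_λ (x − λ)^{k_λ}
where k_λ is the size of the *largest* Jordan block for λ (equivalently, the smallest k with (A − λI)^k v = 0 for every generalised eigenvector v of λ).

  λ = -2: largest Jordan block has size 2, contributing (x + 2)^2

So m_A(x) = (x + 2)^2 = x^2 + 4*x + 4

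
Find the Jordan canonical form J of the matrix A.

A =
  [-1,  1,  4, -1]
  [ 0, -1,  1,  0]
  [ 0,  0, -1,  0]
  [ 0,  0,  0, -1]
J_3(-1) ⊕ J_1(-1)

The characteristic polynomial is
  det(x·I − A) = x^4 + 4*x^3 + 6*x^2 + 4*x + 1 = (x + 1)^4

Eigenvalues and multiplicities (the geometric multiplicity of λ is n − rank(A − λI), which equals the number of Jordan blocks for λ):
  λ = -1: algebraic multiplicity = 4, geometric multiplicity = 2

Determining the block sizes for each eigenvalue:
  λ = -1: with am = 4 and gm = 2, the partition is not yet determined (e.g. several partitions of 4 into 2 parts exist). Let N = A − (-1)·I. Computing rank(N^1) = 2, rank(N^2) = 1, rank(N^3) = 0; the number of blocks of size ≥ j is rank(N^{j−1}) − rank(N^j), giving [2, 1, 1]. So we have 1 block(s) of size 3, 1 block(s) of size 1 → block sizes [3, 1]

Assembling the blocks gives a Jordan form
J =
  [-1,  1,  0,  0]
  [ 0, -1,  1,  0]
  [ 0,  0, -1,  0]
  [ 0,  0,  0, -1]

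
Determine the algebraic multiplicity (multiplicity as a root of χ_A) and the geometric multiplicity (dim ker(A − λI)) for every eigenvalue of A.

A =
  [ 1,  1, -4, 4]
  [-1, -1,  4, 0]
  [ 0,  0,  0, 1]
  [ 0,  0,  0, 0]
λ = 0: alg = 4, geom = 2

Step 1 — factor the characteristic polynomial to read off the algebraic multiplicities:
  χ_A(x) = x^4

Step 2 — compute geometric multiplicities via the rank-nullity identity g(λ) = n − rank(A − λI):
  rank(A − (0)·I) = 2, so dim ker(A − (0)·I) = n − 2 = 2

Summary:
  λ = 0: algebraic multiplicity = 4, geometric multiplicity = 2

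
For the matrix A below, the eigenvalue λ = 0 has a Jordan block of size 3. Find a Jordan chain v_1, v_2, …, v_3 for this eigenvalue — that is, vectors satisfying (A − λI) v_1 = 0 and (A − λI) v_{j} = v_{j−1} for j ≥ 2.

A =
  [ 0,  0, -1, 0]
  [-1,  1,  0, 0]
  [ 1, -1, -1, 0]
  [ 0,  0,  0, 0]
A Jordan chain for λ = 0 of length 3:
v_1 = (-1, -1, 0, 0)ᵀ
v_2 = (0, -1, 1, 0)ᵀ
v_3 = (1, 0, 0, 0)ᵀ

Let N = A − (0)·I. We want v_3 with N^3 v_3 = 0 but N^2 v_3 ≠ 0; then v_{j-1} := N · v_j for j = 3, …, 2.

Pick v_3 = (1, 0, 0, 0)ᵀ.
Then v_2 = N · v_3 = (0, -1, 1, 0)ᵀ.
Then v_1 = N · v_2 = (-1, -1, 0, 0)ᵀ.

Sanity check: (A − (0)·I) v_1 = (0, 0, 0, 0)ᵀ = 0. ✓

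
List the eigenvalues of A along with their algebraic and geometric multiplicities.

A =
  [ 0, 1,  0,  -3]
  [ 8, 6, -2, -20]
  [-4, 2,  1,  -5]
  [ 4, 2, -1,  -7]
λ = 0: alg = 4, geom = 2

Step 1 — factor the characteristic polynomial to read off the algebraic multiplicities:
  χ_A(x) = x^4

Step 2 — compute geometric multiplicities via the rank-nullity identity g(λ) = n − rank(A − λI):
  rank(A − (0)·I) = 2, so dim ker(A − (0)·I) = n − 2 = 2

Summary:
  λ = 0: algebraic multiplicity = 4, geometric multiplicity = 2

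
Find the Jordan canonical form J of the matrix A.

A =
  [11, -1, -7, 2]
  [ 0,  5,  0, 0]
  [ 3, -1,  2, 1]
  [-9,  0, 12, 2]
J_3(5) ⊕ J_1(5)

The characteristic polynomial is
  det(x·I − A) = x^4 - 20*x^3 + 150*x^2 - 500*x + 625 = (x - 5)^4

Eigenvalues and multiplicities (the geometric multiplicity of λ is n − rank(A − λI), which equals the number of Jordan blocks for λ):
  λ = 5: algebraic multiplicity = 4, geometric multiplicity = 2

Determining the block sizes for each eigenvalue:
  λ = 5: with am = 4 and gm = 2, the partition is not yet determined (e.g. several partitions of 4 into 2 parts exist). Let N = A − (5)·I. Computing rank(N^1) = 2, rank(N^2) = 1, rank(N^3) = 0; the number of blocks of size ≥ j is rank(N^{j−1}) − rank(N^j), giving [2, 1, 1]. So we have 1 block(s) of size 3, 1 block(s) of size 1 → block sizes [3, 1]

Assembling the blocks gives a Jordan form
J =
  [5, 1, 0, 0]
  [0, 5, 1, 0]
  [0, 0, 5, 0]
  [0, 0, 0, 5]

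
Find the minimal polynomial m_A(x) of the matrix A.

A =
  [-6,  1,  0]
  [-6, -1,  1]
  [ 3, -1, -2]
x^3 + 9*x^2 + 27*x + 27

The characteristic polynomial is χ_A(x) = (x + 3)^3, so the eigenvalues are known. The minimal polynomial is
  m_A(x) = Π_λ (x − λ)^{k_λ}
where k_λ is the size of the *largest* Jordan block for λ (equivalently, the smallest k with (A − λI)^k v = 0 for every generalised eigenvector v of λ).

  λ = -3: largest Jordan block has size 3, contributing (x + 3)^3

So m_A(x) = (x + 3)^3 = x^3 + 9*x^2 + 27*x + 27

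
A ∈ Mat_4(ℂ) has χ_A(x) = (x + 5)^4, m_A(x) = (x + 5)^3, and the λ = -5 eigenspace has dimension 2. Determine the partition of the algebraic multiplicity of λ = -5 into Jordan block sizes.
Block sizes for λ = -5: [3, 1]

Step 1 — from the characteristic polynomial, algebraic multiplicity of λ = -5 is 4. From dim ker(A − (-5)·I) = 2, there are exactly 2 Jordan blocks for λ = -5.
Step 2 — from the minimal polynomial, the factor (x + 5)^3 tells us the largest block for λ = -5 has size 3.
Step 3 — with total size 4, 2 blocks, and largest block 3, the block sizes (in nonincreasing order) are [3, 1].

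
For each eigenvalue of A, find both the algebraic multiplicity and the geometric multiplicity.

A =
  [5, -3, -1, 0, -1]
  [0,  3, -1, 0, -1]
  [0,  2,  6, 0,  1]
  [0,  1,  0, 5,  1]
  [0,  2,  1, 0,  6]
λ = 5: alg = 5, geom = 2

Step 1 — factor the characteristic polynomial to read off the algebraic multiplicities:
  χ_A(x) = (x - 5)^5

Step 2 — compute geometric multiplicities via the rank-nullity identity g(λ) = n − rank(A − λI):
  rank(A − (5)·I) = 3, so dim ker(A − (5)·I) = n − 3 = 2

Summary:
  λ = 5: algebraic multiplicity = 5, geometric multiplicity = 2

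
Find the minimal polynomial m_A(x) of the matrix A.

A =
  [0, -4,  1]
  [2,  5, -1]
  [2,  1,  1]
x^3 - 6*x^2 + 12*x - 8

The characteristic polynomial is χ_A(x) = (x - 2)^3, so the eigenvalues are known. The minimal polynomial is
  m_A(x) = Π_λ (x − λ)^{k_λ}
where k_λ is the size of the *largest* Jordan block for λ (equivalently, the smallest k with (A − λI)^k v = 0 for every generalised eigenvector v of λ).

  λ = 2: largest Jordan block has size 3, contributing (x − 2)^3

So m_A(x) = (x - 2)^3 = x^3 - 6*x^2 + 12*x - 8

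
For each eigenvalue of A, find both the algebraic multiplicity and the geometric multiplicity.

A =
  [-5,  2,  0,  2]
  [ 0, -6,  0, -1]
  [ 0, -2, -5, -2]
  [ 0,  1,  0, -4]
λ = -5: alg = 4, geom = 3

Step 1 — factor the characteristic polynomial to read off the algebraic multiplicities:
  χ_A(x) = (x + 5)^4

Step 2 — compute geometric multiplicities via the rank-nullity identity g(λ) = n − rank(A − λI):
  rank(A − (-5)·I) = 1, so dim ker(A − (-5)·I) = n − 1 = 3

Summary:
  λ = -5: algebraic multiplicity = 4, geometric multiplicity = 3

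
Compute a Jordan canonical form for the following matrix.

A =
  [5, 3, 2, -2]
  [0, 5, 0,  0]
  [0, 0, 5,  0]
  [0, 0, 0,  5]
J_2(5) ⊕ J_1(5) ⊕ J_1(5)

The characteristic polynomial is
  det(x·I − A) = x^4 - 20*x^3 + 150*x^2 - 500*x + 625 = (x - 5)^4

Eigenvalues and multiplicities (the geometric multiplicity of λ is n − rank(A − λI), which equals the number of Jordan blocks for λ):
  λ = 5: algebraic multiplicity = 4, geometric multiplicity = 3

Determining the block sizes for each eigenvalue:
  λ = 5: 3 blocks summing to 4 forces exactly one block of size 2 and the rest size 1 → block sizes [2, 1, 1]

Assembling the blocks gives a Jordan form
J =
  [5, 1, 0, 0]
  [0, 5, 0, 0]
  [0, 0, 5, 0]
  [0, 0, 0, 5]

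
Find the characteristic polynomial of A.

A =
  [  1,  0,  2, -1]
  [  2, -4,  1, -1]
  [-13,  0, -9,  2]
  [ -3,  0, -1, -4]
x^4 + 16*x^3 + 96*x^2 + 256*x + 256

Expanding det(x·I − A) (e.g. by cofactor expansion or by noting that A is similar to its Jordan form J, which has the same characteristic polynomial as A) gives
  χ_A(x) = x^4 + 16*x^3 + 96*x^2 + 256*x + 256
which factors as (x + 4)^4. The eigenvalues (with algebraic multiplicities) are λ = -4 with multiplicity 4.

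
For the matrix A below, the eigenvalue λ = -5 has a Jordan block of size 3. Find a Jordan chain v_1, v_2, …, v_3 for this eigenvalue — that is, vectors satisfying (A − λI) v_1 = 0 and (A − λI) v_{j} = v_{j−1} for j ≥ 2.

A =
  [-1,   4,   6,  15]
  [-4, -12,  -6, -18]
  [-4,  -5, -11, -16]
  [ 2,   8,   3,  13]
A Jordan chain for λ = -5 of length 3:
v_1 = (6, 0, -4, 0)ᵀ
v_2 = (4, -4, -4, 2)ᵀ
v_3 = (1, 0, 0, 0)ᵀ

Let N = A − (-5)·I. We want v_3 with N^3 v_3 = 0 but N^2 v_3 ≠ 0; then v_{j-1} := N · v_j for j = 3, …, 2.

Pick v_3 = (1, 0, 0, 0)ᵀ.
Then v_2 = N · v_3 = (4, -4, -4, 2)ᵀ.
Then v_1 = N · v_2 = (6, 0, -4, 0)ᵀ.

Sanity check: (A − (-5)·I) v_1 = (0, 0, 0, 0)ᵀ = 0. ✓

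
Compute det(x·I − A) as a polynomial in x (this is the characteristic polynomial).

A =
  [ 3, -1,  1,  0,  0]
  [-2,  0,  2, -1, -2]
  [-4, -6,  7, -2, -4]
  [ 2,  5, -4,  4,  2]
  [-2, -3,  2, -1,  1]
x^5 - 15*x^4 + 90*x^3 - 270*x^2 + 405*x - 243

Expanding det(x·I − A) (e.g. by cofactor expansion or by noting that A is similar to its Jordan form J, which has the same characteristic polynomial as A) gives
  χ_A(x) = x^5 - 15*x^4 + 90*x^3 - 270*x^2 + 405*x - 243
which factors as (x - 3)^5. The eigenvalues (with algebraic multiplicities) are λ = 3 with multiplicity 5.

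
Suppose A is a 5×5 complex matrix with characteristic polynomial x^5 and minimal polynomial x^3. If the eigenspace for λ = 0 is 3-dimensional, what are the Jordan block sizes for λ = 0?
Block sizes for λ = 0: [3, 1, 1]

Step 1 — from the characteristic polynomial, algebraic multiplicity of λ = 0 is 5. From dim ker(A − (0)·I) = 3, there are exactly 3 Jordan blocks for λ = 0.
Step 2 — from the minimal polynomial, the factor (x − 0)^3 tells us the largest block for λ = 0 has size 3.
Step 3 — with total size 5, 3 blocks, and largest block 3, the block sizes (in nonincreasing order) are [3, 1, 1].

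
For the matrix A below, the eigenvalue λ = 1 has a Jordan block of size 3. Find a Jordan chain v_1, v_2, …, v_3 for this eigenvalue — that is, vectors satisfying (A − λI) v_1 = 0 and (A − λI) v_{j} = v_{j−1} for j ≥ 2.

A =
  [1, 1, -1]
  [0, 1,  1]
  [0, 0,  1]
A Jordan chain for λ = 1 of length 3:
v_1 = (1, 0, 0)ᵀ
v_2 = (-1, 1, 0)ᵀ
v_3 = (0, 0, 1)ᵀ

Let N = A − (1)·I. We want v_3 with N^3 v_3 = 0 but N^2 v_3 ≠ 0; then v_{j-1} := N · v_j for j = 3, …, 2.

Pick v_3 = (0, 0, 1)ᵀ.
Then v_2 = N · v_3 = (-1, 1, 0)ᵀ.
Then v_1 = N · v_2 = (1, 0, 0)ᵀ.

Sanity check: (A − (1)·I) v_1 = (0, 0, 0)ᵀ = 0. ✓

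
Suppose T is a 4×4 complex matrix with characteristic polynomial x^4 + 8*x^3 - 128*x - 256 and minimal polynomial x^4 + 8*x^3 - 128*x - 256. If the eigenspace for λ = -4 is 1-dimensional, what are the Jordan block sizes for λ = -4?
Block sizes for λ = -4: [3]

Step 1 — from the characteristic polynomial, algebraic multiplicity of λ = -4 is 3. From dim ker(T − (-4)·I) = 1, there are exactly 1 Jordan blocks for λ = -4.
Step 2 — from the minimal polynomial, the factor (x + 4)^3 tells us the largest block for λ = -4 has size 3.
Step 3 — with total size 3, 1 blocks, and largest block 3, the block sizes (in nonincreasing order) are [3].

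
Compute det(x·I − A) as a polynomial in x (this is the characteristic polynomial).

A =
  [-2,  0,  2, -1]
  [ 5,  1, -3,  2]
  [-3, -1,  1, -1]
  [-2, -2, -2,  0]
x^4

Expanding det(x·I − A) (e.g. by cofactor expansion or by noting that A is similar to its Jordan form J, which has the same characteristic polynomial as A) gives
  χ_A(x) = x^4
which factors as x^4. The eigenvalues (with algebraic multiplicities) are λ = 0 with multiplicity 4.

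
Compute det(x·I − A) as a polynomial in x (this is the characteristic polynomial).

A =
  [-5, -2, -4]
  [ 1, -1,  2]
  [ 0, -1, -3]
x^3 + 9*x^2 + 27*x + 27

Expanding det(x·I − A) (e.g. by cofactor expansion or by noting that A is similar to its Jordan form J, which has the same characteristic polynomial as A) gives
  χ_A(x) = x^3 + 9*x^2 + 27*x + 27
which factors as (x + 3)^3. The eigenvalues (with algebraic multiplicities) are λ = -3 with multiplicity 3.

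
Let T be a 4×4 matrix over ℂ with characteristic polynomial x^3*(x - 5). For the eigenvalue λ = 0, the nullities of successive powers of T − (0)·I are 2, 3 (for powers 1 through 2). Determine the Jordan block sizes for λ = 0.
Block sizes for λ = 0: [2, 1]

From the dimensions of kernels of powers, the number of Jordan blocks of size at least j is d_j − d_{j−1} where d_j = dim ker(N^j) (with d_0 = 0). Computing the differences gives [2, 1].
The number of blocks of size exactly k is (#blocks of size ≥ k) − (#blocks of size ≥ k + 1), so the partition is: 1 block(s) of size 1, 1 block(s) of size 2.
In nonincreasing order the block sizes are [2, 1].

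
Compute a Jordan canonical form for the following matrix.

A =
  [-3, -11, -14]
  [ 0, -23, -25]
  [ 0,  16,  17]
J_3(-3)

The characteristic polynomial is
  det(x·I − A) = x^3 + 9*x^2 + 27*x + 27 = (x + 3)^3

Eigenvalues and multiplicities (the geometric multiplicity of λ is n − rank(A − λI), which equals the number of Jordan blocks for λ):
  λ = -3: algebraic multiplicity = 3, geometric multiplicity = 1

Determining the block sizes for each eigenvalue:
  λ = -3: one block (gm = 1), so the single block has size am = 3 → block sizes [3]

Assembling the blocks gives a Jordan form
J =
  [-3,  1,  0]
  [ 0, -3,  1]
  [ 0,  0, -3]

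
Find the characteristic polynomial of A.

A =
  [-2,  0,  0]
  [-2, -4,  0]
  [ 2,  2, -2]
x^3 + 8*x^2 + 20*x + 16

Expanding det(x·I − A) (e.g. by cofactor expansion or by noting that A is similar to its Jordan form J, which has the same characteristic polynomial as A) gives
  χ_A(x) = x^3 + 8*x^2 + 20*x + 16
which factors as (x + 2)^2*(x + 4). The eigenvalues (with algebraic multiplicities) are λ = -4 with multiplicity 1, λ = -2 with multiplicity 2.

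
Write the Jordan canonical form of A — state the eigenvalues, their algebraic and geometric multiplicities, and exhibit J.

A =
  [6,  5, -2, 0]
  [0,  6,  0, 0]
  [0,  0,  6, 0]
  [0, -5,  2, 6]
J_2(6) ⊕ J_1(6) ⊕ J_1(6)

The characteristic polynomial is
  det(x·I − A) = x^4 - 24*x^3 + 216*x^2 - 864*x + 1296 = (x - 6)^4

Eigenvalues and multiplicities (the geometric multiplicity of λ is n − rank(A − λI), which equals the number of Jordan blocks for λ):
  λ = 6: algebraic multiplicity = 4, geometric multiplicity = 3

Determining the block sizes for each eigenvalue:
  λ = 6: 3 blocks summing to 4 forces exactly one block of size 2 and the rest size 1 → block sizes [2, 1, 1]

Assembling the blocks gives a Jordan form
J =
  [6, 1, 0, 0]
  [0, 6, 0, 0]
  [0, 0, 6, 0]
  [0, 0, 0, 6]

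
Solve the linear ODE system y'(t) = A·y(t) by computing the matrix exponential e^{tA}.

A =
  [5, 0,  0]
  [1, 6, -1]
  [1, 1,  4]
e^{tA} =
  [exp(5*t), 0, 0]
  [t*exp(5*t), t*exp(5*t) + exp(5*t), -t*exp(5*t)]
  [t*exp(5*t), t*exp(5*t), -t*exp(5*t) + exp(5*t)]

Strategy: write A = P · J · P⁻¹ where J is a Jordan canonical form, so e^{tA} = P · e^{tJ} · P⁻¹, and e^{tJ} can be computed block-by-block.

A has Jordan form
J =
  [5, 1, 0]
  [0, 5, 0]
  [0, 0, 5]
(up to reordering of blocks).

Per-block formulas:
  For a 2×2 Jordan block J_2(5): exp(t · J_2(5)) = e^(5t)·(I + t·N), where N is the 2×2 nilpotent shift.
  For a 1×1 block at λ = 5: exp(t · [5]) = [e^(5t)].

After assembling e^{tJ} and conjugating by P, we get:

e^{tA} =
  [exp(5*t), 0, 0]
  [t*exp(5*t), t*exp(5*t) + exp(5*t), -t*exp(5*t)]
  [t*exp(5*t), t*exp(5*t), -t*exp(5*t) + exp(5*t)]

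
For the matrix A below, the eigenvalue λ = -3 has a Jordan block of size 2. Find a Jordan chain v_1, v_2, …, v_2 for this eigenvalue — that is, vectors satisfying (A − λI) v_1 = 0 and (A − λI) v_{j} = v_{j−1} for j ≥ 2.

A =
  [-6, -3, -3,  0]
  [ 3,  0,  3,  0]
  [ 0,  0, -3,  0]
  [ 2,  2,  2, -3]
A Jordan chain for λ = -3 of length 2:
v_1 = (-3, 3, 0, 2)ᵀ
v_2 = (1, 0, 0, 0)ᵀ

Let N = A − (-3)·I. We want v_2 with N^2 v_2 = 0 but N^1 v_2 ≠ 0; then v_{j-1} := N · v_j for j = 2, …, 2.

Pick v_2 = (1, 0, 0, 0)ᵀ.
Then v_1 = N · v_2 = (-3, 3, 0, 2)ᵀ.

Sanity check: (A − (-3)·I) v_1 = (0, 0, 0, 0)ᵀ = 0. ✓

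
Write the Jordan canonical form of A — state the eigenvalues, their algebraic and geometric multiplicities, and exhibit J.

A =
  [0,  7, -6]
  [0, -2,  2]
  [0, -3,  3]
J_2(0) ⊕ J_1(1)

The characteristic polynomial is
  det(x·I − A) = x^3 - x^2 = x^2*(x - 1)

Eigenvalues and multiplicities (the geometric multiplicity of λ is n − rank(A − λI), which equals the number of Jordan blocks for λ):
  λ = 0: algebraic multiplicity = 2, geometric multiplicity = 1
  λ = 1: algebraic multiplicity = 1, geometric multiplicity = 1

Determining the block sizes for each eigenvalue:
  λ = 0: one block (gm = 1), so the single block has size am = 2 → block sizes [2]
  λ = 1: one block (gm = 1), so the single block has size am = 1 → block sizes [1]

Assembling the blocks gives a Jordan form
J =
  [0, 1, 0]
  [0, 0, 0]
  [0, 0, 1]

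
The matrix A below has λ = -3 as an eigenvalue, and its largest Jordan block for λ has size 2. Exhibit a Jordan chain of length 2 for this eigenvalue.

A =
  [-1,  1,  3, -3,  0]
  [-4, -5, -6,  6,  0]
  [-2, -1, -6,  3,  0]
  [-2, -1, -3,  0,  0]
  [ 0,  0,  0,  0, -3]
A Jordan chain for λ = -3 of length 2:
v_1 = (2, -4, -2, -2, 0)ᵀ
v_2 = (1, 0, 0, 0, 0)ᵀ

Let N = A − (-3)·I. We want v_2 with N^2 v_2 = 0 but N^1 v_2 ≠ 0; then v_{j-1} := N · v_j for j = 2, …, 2.

Pick v_2 = (1, 0, 0, 0, 0)ᵀ.
Then v_1 = N · v_2 = (2, -4, -2, -2, 0)ᵀ.

Sanity check: (A − (-3)·I) v_1 = (0, 0, 0, 0, 0)ᵀ = 0. ✓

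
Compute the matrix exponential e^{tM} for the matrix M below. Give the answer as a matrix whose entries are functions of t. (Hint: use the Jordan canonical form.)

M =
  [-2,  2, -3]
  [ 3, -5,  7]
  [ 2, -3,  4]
e^{tM} =
  [t^2*exp(-t)/2 - t*exp(-t) + exp(-t), -t^2*exp(-t)/2 + 2*t*exp(-t), t^2*exp(-t) - 3*t*exp(-t)]
  [-t^2*exp(-t)/2 + 3*t*exp(-t), t^2*exp(-t)/2 - 4*t*exp(-t) + exp(-t), -t^2*exp(-t) + 7*t*exp(-t)]
  [-t^2*exp(-t)/2 + 2*t*exp(-t), t^2*exp(-t)/2 - 3*t*exp(-t), -t^2*exp(-t) + 5*t*exp(-t) + exp(-t)]

Strategy: write M = P · J · P⁻¹ where J is a Jordan canonical form, so e^{tM} = P · e^{tJ} · P⁻¹, and e^{tJ} can be computed block-by-block.

M has Jordan form
J =
  [-1,  1,  0]
  [ 0, -1,  1]
  [ 0,  0, -1]
(up to reordering of blocks).

Per-block formulas:
  For a 3×3 Jordan block J_3(-1): exp(t · J_3(-1)) = e^(-1t)·(I + t·N + (t^2/2)·N^2), where N is the 3×3 nilpotent shift.

After assembling e^{tJ} and conjugating by P, we get:

e^{tM} =
  [t^2*exp(-t)/2 - t*exp(-t) + exp(-t), -t^2*exp(-t)/2 + 2*t*exp(-t), t^2*exp(-t) - 3*t*exp(-t)]
  [-t^2*exp(-t)/2 + 3*t*exp(-t), t^2*exp(-t)/2 - 4*t*exp(-t) + exp(-t), -t^2*exp(-t) + 7*t*exp(-t)]
  [-t^2*exp(-t)/2 + 2*t*exp(-t), t^2*exp(-t)/2 - 3*t*exp(-t), -t^2*exp(-t) + 5*t*exp(-t) + exp(-t)]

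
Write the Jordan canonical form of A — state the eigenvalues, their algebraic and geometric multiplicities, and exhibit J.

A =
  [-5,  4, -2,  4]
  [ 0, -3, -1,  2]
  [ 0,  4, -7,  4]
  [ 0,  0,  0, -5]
J_2(-5) ⊕ J_1(-5) ⊕ J_1(-5)

The characteristic polynomial is
  det(x·I − A) = x^4 + 20*x^3 + 150*x^2 + 500*x + 625 = (x + 5)^4

Eigenvalues and multiplicities (the geometric multiplicity of λ is n − rank(A − λI), which equals the number of Jordan blocks for λ):
  λ = -5: algebraic multiplicity = 4, geometric multiplicity = 3

Determining the block sizes for each eigenvalue:
  λ = -5: 3 blocks summing to 4 forces exactly one block of size 2 and the rest size 1 → block sizes [2, 1, 1]

Assembling the blocks gives a Jordan form
J =
  [-5,  1,  0,  0]
  [ 0, -5,  0,  0]
  [ 0,  0, -5,  0]
  [ 0,  0,  0, -5]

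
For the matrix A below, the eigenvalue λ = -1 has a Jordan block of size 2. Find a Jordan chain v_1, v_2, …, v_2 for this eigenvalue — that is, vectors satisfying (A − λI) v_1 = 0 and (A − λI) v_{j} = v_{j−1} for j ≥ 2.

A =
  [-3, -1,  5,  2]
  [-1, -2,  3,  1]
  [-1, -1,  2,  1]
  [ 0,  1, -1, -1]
A Jordan chain for λ = -1 of length 2:
v_1 = (-2, -1, -1, 0)ᵀ
v_2 = (1, 0, 0, 0)ᵀ

Let N = A − (-1)·I. We want v_2 with N^2 v_2 = 0 but N^1 v_2 ≠ 0; then v_{j-1} := N · v_j for j = 2, …, 2.

Pick v_2 = (1, 0, 0, 0)ᵀ.
Then v_1 = N · v_2 = (-2, -1, -1, 0)ᵀ.

Sanity check: (A − (-1)·I) v_1 = (0, 0, 0, 0)ᵀ = 0. ✓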